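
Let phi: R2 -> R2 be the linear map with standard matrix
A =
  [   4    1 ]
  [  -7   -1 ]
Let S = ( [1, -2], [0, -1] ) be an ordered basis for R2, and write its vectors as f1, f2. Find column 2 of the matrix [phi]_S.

Compute phi(f2) = A f2 = [-1, 1] in standard coordinates.
Then write this in S-coordinates: solve for y in y_1 f1 + y_2 f2 = [-1, 1].
This gives y = [-1, 1], which is column 2 of [phi]_S.

[-1, 1]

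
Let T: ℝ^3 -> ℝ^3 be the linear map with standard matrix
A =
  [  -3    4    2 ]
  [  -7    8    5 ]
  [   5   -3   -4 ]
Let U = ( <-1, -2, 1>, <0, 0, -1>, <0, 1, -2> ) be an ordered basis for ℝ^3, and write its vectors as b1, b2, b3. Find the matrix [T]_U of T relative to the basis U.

[[3, 2, 0], [2, 0, -1], [2, -1, -2]]

Let P have columns b1, ..., b3. Then [T]_U = P^(-1) A P.
Here det P = -1, so P^(-1) is integer; computing A P first and then P^(-1)(A P) gives [[3, 2, 0], [2, 0, -1], [2, -1, -2]].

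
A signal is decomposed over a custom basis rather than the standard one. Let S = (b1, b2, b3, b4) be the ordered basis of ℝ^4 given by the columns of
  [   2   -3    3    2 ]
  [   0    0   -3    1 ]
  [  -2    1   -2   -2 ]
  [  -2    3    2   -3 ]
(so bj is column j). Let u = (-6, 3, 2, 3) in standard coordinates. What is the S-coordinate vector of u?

(-3, 2, 0, 3)

Write u = c_1 b1 + ... + c_4 b4 and solve for the c_i.
Row-reducing the augmented matrix [M | u] gives c = (-3, 2, 0, 3).
Check: -3b1 + 2b2 + 0·b3 + 3b4 = (-6, 3, 2, 3).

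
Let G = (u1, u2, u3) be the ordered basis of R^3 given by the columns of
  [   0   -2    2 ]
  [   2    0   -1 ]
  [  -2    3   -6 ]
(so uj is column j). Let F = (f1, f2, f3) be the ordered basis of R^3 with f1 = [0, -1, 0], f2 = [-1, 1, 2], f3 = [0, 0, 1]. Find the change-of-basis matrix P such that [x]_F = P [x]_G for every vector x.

Column j of P is [uj]_F, since P maps G-coordinates to F-coordinates.
Expressing u1 in F: u1 = -2f1 + 0·f2 - 2f3, so column 1 of P is [-2, 0, -2].
Doing the same for each uj gives P = [[-2, 2, -1], [0, 2, -2], [-2, -1, -2]].

[[-2, 2, -1], [0, 2, -2], [-2, -1, -2]]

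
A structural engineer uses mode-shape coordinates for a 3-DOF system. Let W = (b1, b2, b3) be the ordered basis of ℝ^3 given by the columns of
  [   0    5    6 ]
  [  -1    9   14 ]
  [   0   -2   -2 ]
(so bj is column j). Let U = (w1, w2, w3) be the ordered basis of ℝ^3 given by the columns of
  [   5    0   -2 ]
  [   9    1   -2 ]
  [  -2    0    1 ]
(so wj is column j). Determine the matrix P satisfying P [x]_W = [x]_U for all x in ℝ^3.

Column j of P is [bj]_U, since P maps W-coordinates to U-coordinates.
Expressing b1 in U: b1 = 0·w1 - w2 + 0·w3, so column 1 of P is [0, -1, 0].
Doing the same for each bj gives P = [[0, 1, 2], [-1, 0, 0], [0, 0, 2]].

[[0, 1, 2], [-1, 0, 0], [0, 0, 2]]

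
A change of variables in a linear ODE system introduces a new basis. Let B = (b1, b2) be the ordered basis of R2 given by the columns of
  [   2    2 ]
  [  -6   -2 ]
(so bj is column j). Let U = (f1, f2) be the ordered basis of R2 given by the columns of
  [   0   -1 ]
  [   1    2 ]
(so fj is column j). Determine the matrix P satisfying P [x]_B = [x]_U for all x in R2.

[[-2, 2], [-2, -2]]

Let M have columns bj and N have columns fj. Then for every x, N [x]_U = x = M [x]_B, so P = N^(-1) M.
Since det N = 1, N^(-1) has integer entries; multiplying gives P = [[-2, 2], [-2, -2]].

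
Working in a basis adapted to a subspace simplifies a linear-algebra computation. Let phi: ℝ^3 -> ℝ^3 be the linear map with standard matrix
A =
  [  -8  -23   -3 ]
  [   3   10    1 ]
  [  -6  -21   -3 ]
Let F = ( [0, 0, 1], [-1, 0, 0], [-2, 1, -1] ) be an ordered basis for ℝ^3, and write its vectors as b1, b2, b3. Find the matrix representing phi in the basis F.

Let P have columns b1, ..., b3. Then [phi]_F = P^(-1) A P.
Here det P = -1, so P^(-1) is integer; computing A P first and then P^(-1)(A P) gives [[-2, 3, -3], [1, -2, -2], [1, -3, 3]].

[[-2, 3, -3], [1, -2, -2], [1, -3, 3]]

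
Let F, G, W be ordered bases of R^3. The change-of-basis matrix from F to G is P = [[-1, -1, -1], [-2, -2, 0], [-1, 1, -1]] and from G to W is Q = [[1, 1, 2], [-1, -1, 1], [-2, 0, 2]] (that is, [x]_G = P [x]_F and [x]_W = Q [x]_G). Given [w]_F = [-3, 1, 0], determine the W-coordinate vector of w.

[14, -2, 4]

Composing the changes, [w]_W = Q P [w]_F.
Q P = [[-5, -1, -3], [2, 4, 0], [0, 4, 0]]; applying this to [-3, 1, 0] gives [14, -2, 4].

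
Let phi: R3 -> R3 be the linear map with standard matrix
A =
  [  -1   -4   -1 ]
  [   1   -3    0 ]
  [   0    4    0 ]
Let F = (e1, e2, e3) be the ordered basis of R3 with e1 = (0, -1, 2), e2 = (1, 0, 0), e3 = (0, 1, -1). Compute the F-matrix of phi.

With P the matrix whose columns are e1, ..., e3, [phi]_F = P^(-1) A P.
Column by column: phi(e1) = A e1 = (2, 3, -4); its F-coordinates (-1, 2, 2) give column 1.
Continuing for each basis vector yields [phi]_F = [[-1, 1, 1], [2, -1, -3], [2, 2, -2]].

[[-1, 1, 1], [2, -1, -3], [2, 2, -2]]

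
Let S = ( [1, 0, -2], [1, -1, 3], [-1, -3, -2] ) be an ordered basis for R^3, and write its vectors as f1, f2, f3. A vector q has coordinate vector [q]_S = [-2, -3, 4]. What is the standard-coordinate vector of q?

[-9, -9, -13]

The coordinates say q = -2f1 - 3f2 + 4f3; adding the scaled basis vectors gives [-9, -9, -13].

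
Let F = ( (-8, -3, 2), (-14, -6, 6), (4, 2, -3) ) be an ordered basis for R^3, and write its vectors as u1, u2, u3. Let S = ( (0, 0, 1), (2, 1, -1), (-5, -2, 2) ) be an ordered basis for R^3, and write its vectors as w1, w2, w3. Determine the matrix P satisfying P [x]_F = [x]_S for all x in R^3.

Let M have columns uj and N have columns wj. Then for every x, N [x]_S = x = M [x]_F, so P = N^(-1) M.
Since det N = 1, N^(-1) has integer entries; multiplying gives P = [[-1, 0, -1], [1, -2, 2], [2, 2, 0]].

[[-1, 0, -1], [1, -2, 2], [2, 2, 0]]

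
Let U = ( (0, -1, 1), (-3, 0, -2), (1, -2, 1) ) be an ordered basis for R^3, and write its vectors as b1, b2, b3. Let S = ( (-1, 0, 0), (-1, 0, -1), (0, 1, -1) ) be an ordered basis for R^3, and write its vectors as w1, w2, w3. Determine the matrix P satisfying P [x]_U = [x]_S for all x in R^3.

Let M have columns bj and N have columns wj. Then for every x, N [x]_S = x = M [x]_U, so P = N^(-1) M.
Since det N = -1, N^(-1) has integer entries; multiplying gives P = [[0, 1, -2], [0, 2, 1], [-1, 0, -2]].

[[0, 1, -2], [0, 2, 1], [-1, 0, -2]]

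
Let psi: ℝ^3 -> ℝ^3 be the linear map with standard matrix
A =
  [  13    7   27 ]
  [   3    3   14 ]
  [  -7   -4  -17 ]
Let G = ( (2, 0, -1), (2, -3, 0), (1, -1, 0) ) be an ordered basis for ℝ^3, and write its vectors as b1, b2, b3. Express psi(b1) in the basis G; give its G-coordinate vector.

(-3, 3, -1)

Column 1 of [psi]_G is the G-coordinate vector of psi(b1).
In standard coordinates psi(b1) = A b1 = (-1, -8, 3).
Converting to G: (-1, -8, 3) = -3b1 + 3b2 - b3, so the coordinate vector is (-3, 3, -1).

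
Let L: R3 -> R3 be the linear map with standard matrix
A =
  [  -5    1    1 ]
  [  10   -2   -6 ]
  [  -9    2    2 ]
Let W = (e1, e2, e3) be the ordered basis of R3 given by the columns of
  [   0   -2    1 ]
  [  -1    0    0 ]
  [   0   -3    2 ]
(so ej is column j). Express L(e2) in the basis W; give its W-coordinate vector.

Compute L(e2) = A e2 = <7, -2, 12> in standard coordinates.
Then write this in W-coordinates: solve for y in y_1 e1 + ... + y_3 e3 = <7, -2, 12>.
This gives y = <2, -2, 3>, which is column 2 of [L]_W.

<2, -2, 3>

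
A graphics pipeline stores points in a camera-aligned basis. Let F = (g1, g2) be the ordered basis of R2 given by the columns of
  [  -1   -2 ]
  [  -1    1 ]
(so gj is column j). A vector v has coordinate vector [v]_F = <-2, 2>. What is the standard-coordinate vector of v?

<-2, 4>

By definition v = -2g1 + 2g2.
Summing componentwise gives <-2, 4>.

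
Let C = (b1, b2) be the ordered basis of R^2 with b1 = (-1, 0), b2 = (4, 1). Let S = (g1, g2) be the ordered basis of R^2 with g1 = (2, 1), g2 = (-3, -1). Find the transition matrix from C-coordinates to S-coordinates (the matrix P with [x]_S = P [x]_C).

[[1, -1], [1, -2]]

Take x = bj: its C-coordinates are the j-th standard unit vector, so P e_j — column j of P — equals [bj]_S.
b1 = g1 + g2, giving column 1 = (1, 1); repeating for each j gives P = [[1, -1], [1, -2]].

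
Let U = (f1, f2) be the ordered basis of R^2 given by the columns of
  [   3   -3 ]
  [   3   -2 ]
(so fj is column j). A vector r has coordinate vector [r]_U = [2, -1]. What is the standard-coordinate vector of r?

By definition r = 2f1 - f2.
Summing componentwise gives [9, 8].

[9, 8]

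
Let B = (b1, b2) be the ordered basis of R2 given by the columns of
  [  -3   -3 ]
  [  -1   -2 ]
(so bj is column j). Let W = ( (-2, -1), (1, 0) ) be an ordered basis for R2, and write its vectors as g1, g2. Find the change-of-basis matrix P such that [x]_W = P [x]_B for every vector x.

Let M have columns bj and N have columns gj. Then for every x, N [x]_W = x = M [x]_B, so P = N^(-1) M.
Since det N = 1, N^(-1) has integer entries; multiplying gives P = [[1, 2], [-1, 1]].

[[1, 2], [-1, 1]]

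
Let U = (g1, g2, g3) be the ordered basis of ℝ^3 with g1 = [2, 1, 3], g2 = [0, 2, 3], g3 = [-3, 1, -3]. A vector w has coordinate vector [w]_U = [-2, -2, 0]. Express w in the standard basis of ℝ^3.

[-4, -6, -12]

By definition w = -2g1 - 2g2 + 0·g3.
Summing componentwise gives [-4, -6, -12].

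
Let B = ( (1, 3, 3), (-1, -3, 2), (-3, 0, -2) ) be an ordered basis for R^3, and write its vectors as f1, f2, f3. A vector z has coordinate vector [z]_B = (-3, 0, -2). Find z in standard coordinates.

z = M [z]_B, where M has columns f1, ..., f3.
Carrying out the matrix-vector product, z = (3, -9, -5).

(3, -9, -5)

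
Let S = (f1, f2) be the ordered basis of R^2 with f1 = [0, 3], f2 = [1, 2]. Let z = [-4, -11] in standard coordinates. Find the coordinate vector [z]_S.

We seek scalars with c_1 f1 + c_2 f2 = z; equivalently solve M c = z where the columns of M are f1, f2.
System: 0c_1 + c_2 = -4, 3c_1 + 2c_2 = -11; solving gives c_1 = -1, c_2 = -4.
Check: -f1 - 4f2 = [-4, -11].

[-1, -4]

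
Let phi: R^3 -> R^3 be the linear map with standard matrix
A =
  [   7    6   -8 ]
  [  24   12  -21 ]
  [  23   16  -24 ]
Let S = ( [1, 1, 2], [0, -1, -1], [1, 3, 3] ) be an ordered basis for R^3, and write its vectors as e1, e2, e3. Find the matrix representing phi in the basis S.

[[-3, -1, 2], [3, -1, 2], [0, 3, -1]]

Let P have columns e1, ..., e3. Then [phi]_S = P^(-1) A P.
Here det P = 1, so P^(-1) is integer; computing A P first and then P^(-1)(A P) gives [[-3, -1, 2], [3, -1, 2], [0, 3, -1]].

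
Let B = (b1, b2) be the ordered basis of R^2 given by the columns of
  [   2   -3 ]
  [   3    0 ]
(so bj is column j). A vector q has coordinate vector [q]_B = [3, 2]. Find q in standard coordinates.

The coordinates say q = 3b1 + 2b2; adding the scaled basis vectors gives [0, 9].

[0, 9]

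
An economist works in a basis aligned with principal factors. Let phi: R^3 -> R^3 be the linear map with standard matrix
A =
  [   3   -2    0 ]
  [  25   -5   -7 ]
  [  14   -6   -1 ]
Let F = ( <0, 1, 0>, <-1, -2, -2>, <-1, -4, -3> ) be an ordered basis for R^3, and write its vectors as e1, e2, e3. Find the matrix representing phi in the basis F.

[[3, 1, 0], [0, -3, -2], [2, 2, -3]]

Let P have columns e1, ..., e3. Then [phi]_F = P^(-1) A P.
Here det P = -1, so P^(-1) is integer; computing A P first and then P^(-1)(A P) gives [[3, 1, 0], [0, -3, -2], [2, 2, -3]].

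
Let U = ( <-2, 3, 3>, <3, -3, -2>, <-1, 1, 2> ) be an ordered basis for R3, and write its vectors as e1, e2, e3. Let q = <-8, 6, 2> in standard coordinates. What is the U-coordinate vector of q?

We seek scalars with c_1 e1 + ... + c_3 e3 = q; equivalently solve M c = q where the columns of M are e1, ..., e3.
Row-reducing the augmented matrix [M | q] gives c = (-2, -4, 0).
Check: -2e1 - 4e2 + 0·e3 = <-8, 6, 2>.

<-2, -4, 0>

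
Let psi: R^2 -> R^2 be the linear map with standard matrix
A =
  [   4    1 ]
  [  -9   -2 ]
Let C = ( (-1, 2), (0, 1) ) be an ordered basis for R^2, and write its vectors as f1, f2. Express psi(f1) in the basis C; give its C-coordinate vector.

Compute psi(f1) = A f1 = (-2, 5) in standard coordinates.
Then write this in C-coordinates: solve for y in y_1 f1 + y_2 f2 = (-2, 5).
This gives y = (2, 1), which is column 1 of [psi]_C.

(2, 1)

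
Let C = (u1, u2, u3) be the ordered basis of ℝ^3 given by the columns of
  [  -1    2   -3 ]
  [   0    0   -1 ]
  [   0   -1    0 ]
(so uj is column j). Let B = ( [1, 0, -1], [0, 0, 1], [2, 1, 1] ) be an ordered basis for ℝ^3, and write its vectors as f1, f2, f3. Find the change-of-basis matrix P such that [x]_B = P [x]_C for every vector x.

[[-1, 2, -1], [-1, 1, 0], [0, 0, -1]]

Take x = uj: its C-coordinates are the j-th standard unit vector, so P e_j — column j of P — equals [uj]_B.
u1 = -f1 - f2 + 0·f3, giving column 1 = [-1, -1, 0]; repeating for each j gives P = [[-1, 2, -1], [-1, 1, 0], [0, 0, -1]].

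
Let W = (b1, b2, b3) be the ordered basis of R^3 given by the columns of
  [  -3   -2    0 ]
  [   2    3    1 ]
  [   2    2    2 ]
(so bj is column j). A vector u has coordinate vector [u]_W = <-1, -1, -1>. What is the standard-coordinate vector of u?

u = M [u]_W, where M has columns b1, ..., b3.
Carrying out the matrix-vector product, u = <5, -6, -6>.

<5, -6, -6>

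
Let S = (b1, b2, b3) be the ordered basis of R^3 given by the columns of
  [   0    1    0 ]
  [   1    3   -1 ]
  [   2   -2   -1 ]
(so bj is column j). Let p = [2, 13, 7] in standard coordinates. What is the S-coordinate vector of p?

[4, 2, -3]

Write p = c_1 b1 + ... + c_3 b3 and solve for the c_i.
Gaussian elimination on [M | p] yields c = (4, 2, -3).
Check: 4b1 + 2b2 - 3b3 = [2, 13, 7].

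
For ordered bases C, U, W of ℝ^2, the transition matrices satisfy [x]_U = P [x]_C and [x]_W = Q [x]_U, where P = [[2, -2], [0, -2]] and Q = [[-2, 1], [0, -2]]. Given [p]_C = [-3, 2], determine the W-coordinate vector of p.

Apply P to get U-coordinates [-10, -4], then Q to get W-coordinates.
The result is [p]_W = [16, 8].

[16, 8]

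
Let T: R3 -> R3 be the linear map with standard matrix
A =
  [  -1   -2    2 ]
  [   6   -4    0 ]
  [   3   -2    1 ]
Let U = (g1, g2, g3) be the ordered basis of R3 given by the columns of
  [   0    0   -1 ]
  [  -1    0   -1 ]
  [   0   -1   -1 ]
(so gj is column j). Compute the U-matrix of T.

[[-2, -2, 3], [0, -1, 3], [-2, 2, -1]]

Let P have columns g1, ..., g3. Then [T]_U = P^(-1) A P.
Here det P = -1, so P^(-1) is integer; computing A P first and then P^(-1)(A P) gives [[-2, -2, 3], [0, -1, 3], [-2, 2, -1]].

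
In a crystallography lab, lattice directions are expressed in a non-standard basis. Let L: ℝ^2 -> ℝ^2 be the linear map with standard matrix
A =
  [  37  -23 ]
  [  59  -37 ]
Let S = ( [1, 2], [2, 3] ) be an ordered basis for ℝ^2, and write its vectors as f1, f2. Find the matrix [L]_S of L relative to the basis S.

Let P have columns f1, f2. Then [L]_S = P^(-1) A P.
Here det P = -1, so P^(-1) is integer; computing A P first and then P^(-1)(A P) gives [[-3, -1], [-3, 3]].

[[-3, -1], [-3, 3]]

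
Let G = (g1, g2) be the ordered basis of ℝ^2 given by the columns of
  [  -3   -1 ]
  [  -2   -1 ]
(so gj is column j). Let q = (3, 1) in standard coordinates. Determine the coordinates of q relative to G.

(-2, 3)

[q]_G is the unique c with M c = q, where M has columns g1, g2.
System: -3c_1 - c_2 = 3, -2c_1 - c_2 = 1; solving gives c_1 = -2, c_2 = 3.
Check: -2g1 + 3g2 = (3, 1).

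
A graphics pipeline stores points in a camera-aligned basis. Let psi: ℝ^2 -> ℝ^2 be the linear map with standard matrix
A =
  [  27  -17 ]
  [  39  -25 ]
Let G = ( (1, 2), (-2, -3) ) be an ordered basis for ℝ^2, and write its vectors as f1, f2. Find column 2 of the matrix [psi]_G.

(3, 3)

Column 2 of [psi]_G is the G-coordinate vector of psi(f2).
In standard coordinates psi(f2) = A f2 = (-3, -3).
Converting to G: (-3, -3) = 3f1 + 3f2, so the coordinate vector is (3, 3).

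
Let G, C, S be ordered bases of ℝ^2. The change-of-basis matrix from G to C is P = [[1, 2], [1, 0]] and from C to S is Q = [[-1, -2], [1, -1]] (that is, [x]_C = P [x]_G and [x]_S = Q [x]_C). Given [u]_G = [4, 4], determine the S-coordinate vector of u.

First [u]_C = P [u]_G = [12, 4].
Then [u]_S = Q [u]_C = [-20, 8].

[-20, 8]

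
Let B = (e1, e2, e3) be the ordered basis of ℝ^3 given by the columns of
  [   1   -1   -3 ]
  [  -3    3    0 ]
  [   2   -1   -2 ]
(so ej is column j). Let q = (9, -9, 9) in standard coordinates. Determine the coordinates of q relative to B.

[q]_B is the unique c with M c = q, where M has columns e1, ..., e3.
Solving this 3x3 system gives c = (2, -1, -2).
Check: 2e1 - e2 - 2e3 = (9, -9, 9).

(2, -1, -2)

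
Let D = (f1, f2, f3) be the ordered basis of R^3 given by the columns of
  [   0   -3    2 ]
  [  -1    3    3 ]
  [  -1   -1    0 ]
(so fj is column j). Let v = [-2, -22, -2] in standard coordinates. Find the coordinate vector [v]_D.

[4, -2, -4]

[v]_D is the unique c with M c = v, where M has columns f1, ..., f3.
Row-reducing the augmented matrix [M | v] gives c = (4, -2, -4).
Check: 4f1 - 2f2 - 4f3 = [-2, -22, -2].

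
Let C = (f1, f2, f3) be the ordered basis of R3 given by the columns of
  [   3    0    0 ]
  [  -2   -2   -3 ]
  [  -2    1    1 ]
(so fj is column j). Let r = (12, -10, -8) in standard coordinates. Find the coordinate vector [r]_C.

(4, -2, 2)

[r]_C is the unique c with M c = r, where M has columns f1, ..., f3.
Solving this 3x3 system gives c = (4, -2, 2).
Check: 4f1 - 2f2 + 2f3 = (12, -10, -8).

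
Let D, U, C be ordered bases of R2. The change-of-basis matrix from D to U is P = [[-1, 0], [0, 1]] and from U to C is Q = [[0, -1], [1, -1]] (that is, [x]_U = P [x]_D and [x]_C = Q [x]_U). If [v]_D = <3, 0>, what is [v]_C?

<0, -3>

First [v]_U = P [v]_D = <-3, 0>.
Then [v]_C = Q [v]_U = <0, -3>.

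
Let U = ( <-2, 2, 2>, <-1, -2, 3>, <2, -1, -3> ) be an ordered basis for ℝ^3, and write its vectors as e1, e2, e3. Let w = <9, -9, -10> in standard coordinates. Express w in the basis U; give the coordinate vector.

Write w = c_1 e1 + ... + c_3 e3 and solve for the c_i.
Row-reducing the augmented matrix [M | w] gives c = (-2, 1, 3).
Check: -2e1 + e2 + 3e3 = <9, -9, -10>.

<-2, 1, 3>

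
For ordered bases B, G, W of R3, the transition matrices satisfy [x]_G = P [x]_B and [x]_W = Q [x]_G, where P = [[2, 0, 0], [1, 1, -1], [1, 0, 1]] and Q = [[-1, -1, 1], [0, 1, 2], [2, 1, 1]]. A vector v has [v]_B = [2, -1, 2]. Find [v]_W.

[1, 7, 11]

Apply P to get G-coordinates [4, -1, 4], then Q to get W-coordinates.
The result is [v]_W = [1, 7, 11].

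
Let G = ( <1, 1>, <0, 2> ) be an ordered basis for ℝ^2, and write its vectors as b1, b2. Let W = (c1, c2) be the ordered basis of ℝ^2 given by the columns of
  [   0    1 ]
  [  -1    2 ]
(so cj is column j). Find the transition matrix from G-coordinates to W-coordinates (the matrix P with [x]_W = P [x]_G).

Column j of P is [bj]_W, since P maps G-coordinates to W-coordinates.
Expressing b1 in W: b1 = c1 + c2, so column 1 of P is <1, 1>.
Doing the same for each bj gives P = [[1, -2], [1, 0]].

[[1, -2], [1, 0]]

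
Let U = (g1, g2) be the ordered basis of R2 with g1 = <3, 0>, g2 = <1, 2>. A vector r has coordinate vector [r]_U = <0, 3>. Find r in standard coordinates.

<3, 6>

By definition r = 0·g1 + 3g2.
Summing componentwise gives <3, 6>.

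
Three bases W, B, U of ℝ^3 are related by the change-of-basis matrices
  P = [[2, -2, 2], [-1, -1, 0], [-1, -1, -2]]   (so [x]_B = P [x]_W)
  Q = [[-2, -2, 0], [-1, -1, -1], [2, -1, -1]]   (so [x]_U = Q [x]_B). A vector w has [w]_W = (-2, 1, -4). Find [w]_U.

Apply P to get B-coordinates (-14, 1, 9), then Q to get U-coordinates.
The result is [w]_U = (26, 4, -38).

(26, 4, -38)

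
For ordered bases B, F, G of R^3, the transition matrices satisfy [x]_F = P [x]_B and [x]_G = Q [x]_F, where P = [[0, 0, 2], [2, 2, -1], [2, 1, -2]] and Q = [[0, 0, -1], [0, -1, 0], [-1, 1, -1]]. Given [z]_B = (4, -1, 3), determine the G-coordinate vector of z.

First [z]_F = P [z]_B = (6, 3, 1).
Then [z]_G = Q [z]_F = (-1, -3, -4).

(-1, -3, -4)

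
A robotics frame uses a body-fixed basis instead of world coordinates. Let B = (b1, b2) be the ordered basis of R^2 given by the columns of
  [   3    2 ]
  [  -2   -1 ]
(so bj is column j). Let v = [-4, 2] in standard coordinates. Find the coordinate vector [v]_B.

[0, -2]

We seek scalars with c_1 b1 + c_2 b2 = v; equivalently solve M c = v where the columns of M are b1, b2.
System: 3c_1 + 2c_2 = -4, -2c_1 - c_2 = 2; solving gives c_1 = 0, c_2 = -2.
Check: 0·b1 - 2b2 = [-4, 2].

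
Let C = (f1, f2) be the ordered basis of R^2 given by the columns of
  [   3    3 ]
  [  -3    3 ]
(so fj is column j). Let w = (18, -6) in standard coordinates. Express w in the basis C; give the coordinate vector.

(4, 2)

Write w = c_1 f1 + c_2 f2 and solve for the c_i.
System: 3c_1 + 3c_2 = 18, -3c_1 + 3c_2 = -6; solving gives c_1 = 4, c_2 = 2.
Check: 4f1 + 2f2 = (18, -6).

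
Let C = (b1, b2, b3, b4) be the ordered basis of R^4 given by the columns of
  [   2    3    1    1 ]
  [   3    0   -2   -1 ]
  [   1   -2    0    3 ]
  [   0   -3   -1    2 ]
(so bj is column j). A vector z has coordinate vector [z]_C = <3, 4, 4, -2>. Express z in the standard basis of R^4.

By definition z = 3b1 + 4b2 + 4b3 - 2b4.
Summing componentwise gives <20, 3, -11, -20>.

<20, 3, -11, -20>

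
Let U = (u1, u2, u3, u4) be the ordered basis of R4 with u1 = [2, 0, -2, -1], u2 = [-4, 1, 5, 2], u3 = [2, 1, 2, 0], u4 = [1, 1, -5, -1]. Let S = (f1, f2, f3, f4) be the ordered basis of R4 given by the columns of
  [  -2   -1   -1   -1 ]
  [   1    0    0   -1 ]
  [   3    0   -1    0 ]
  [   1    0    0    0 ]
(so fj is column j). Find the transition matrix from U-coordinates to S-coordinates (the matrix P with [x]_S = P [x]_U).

Column j of P is [uj]_S, since P maps U-coordinates to S-coordinates.
Expressing u1 in S: u1 = -f1 + 2f2 - f3 - f4, so column 1 of P is [-1, 2, -1, -1].
Doing the same for each uj gives P = [[-1, 2, 0, -1], [2, -2, 1, 1], [-1, 1, -2, 2], [-1, 1, -1, -2]].

[[-1, 2, 0, -1], [2, -2, 1, 1], [-1, 1, -2, 2], [-1, 1, -1, -2]]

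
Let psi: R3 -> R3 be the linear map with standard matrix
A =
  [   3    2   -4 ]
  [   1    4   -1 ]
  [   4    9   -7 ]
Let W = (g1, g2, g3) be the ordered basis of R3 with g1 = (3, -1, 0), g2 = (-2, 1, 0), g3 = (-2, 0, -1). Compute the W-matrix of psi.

[[-1, -2, -2], [-2, 0, -3], [-3, -1, 1]]

Let P have columns g1, ..., g3. Then [psi]_W = P^(-1) A P.
Here det P = -1, so P^(-1) is integer; computing A P first and then P^(-1)(A P) gives [[-1, -2, -2], [-2, 0, -3], [-3, -1, 1]].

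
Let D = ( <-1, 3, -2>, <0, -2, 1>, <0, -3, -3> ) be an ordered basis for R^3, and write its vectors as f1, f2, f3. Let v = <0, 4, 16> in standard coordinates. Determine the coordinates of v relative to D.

We seek scalars with c_1 f1 + ... + c_3 f3 = v; equivalently solve M c = v where the columns of M are f1, ..., f3.
Gaussian elimination on [M | v] yields c = (0, 4, -4).
Check: 0·f1 + 4f2 - 4f3 = <0, 4, 16>.

<0, 4, -4>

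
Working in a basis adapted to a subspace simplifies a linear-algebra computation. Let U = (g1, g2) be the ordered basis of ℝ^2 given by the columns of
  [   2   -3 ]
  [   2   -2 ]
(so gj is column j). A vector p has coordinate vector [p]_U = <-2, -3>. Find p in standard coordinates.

<5, 2>

The coordinates say p = -2g1 - 3g2; adding the scaled basis vectors gives <5, 2>.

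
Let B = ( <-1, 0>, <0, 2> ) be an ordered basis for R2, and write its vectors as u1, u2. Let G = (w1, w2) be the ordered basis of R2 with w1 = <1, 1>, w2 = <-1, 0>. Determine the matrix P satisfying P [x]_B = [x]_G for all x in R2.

[[0, 2], [1, 2]]

Column j of P is [uj]_G, since P maps B-coordinates to G-coordinates.
Expressing u1 in G: u1 = 0·w1 + w2, so column 1 of P is <0, 1>.
Doing the same for each uj gives P = [[0, 2], [1, 2]].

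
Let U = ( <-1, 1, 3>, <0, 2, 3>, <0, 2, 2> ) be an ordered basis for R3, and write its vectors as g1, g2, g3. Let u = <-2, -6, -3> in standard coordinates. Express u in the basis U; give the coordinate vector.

[u]_U is the unique c with M c = u, where M has columns g1, ..., g3.
Solving this 3x3 system gives c = (2, -1, -3).
Check: 2g1 - g2 - 3g3 = <-2, -6, -3>.

<2, -1, -3>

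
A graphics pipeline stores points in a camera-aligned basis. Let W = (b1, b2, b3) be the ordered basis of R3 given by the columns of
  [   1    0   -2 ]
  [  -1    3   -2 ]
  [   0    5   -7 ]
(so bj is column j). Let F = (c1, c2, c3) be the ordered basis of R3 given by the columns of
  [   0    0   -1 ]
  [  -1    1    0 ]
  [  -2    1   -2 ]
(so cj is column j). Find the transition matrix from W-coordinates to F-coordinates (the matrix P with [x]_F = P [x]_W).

Column j of P is [bj]_F, since P maps W-coordinates to F-coordinates.
Expressing b1 in F: b1 = c1 + 0·c2 - c3, so column 1 of P is <1, 0, -1>.
Doing the same for each bj gives P = [[1, -2, 1], [0, 1, -1], [-1, 0, 2]].

[[1, -2, 1], [0, 1, -1], [-1, 0, 2]]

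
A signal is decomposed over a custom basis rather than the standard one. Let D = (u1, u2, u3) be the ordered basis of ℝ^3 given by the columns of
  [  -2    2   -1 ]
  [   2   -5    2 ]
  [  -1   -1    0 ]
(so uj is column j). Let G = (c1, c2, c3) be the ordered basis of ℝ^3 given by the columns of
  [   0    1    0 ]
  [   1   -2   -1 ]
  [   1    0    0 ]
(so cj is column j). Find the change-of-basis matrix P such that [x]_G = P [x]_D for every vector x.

[[-1, -1, 0], [-2, 2, -1], [1, 0, 0]]

Let M have columns uj and N have columns cj. Then for every x, N [x]_G = x = M [x]_D, so P = N^(-1) M.
Since det N = -1, N^(-1) has integer entries; multiplying gives P = [[-1, -1, 0], [-2, 2, -1], [1, 0, 0]].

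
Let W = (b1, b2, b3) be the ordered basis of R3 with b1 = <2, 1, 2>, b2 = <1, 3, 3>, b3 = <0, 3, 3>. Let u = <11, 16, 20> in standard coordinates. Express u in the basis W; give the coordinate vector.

<4, 3, 1>

Write u = c_1 b1 + ... + c_3 b3 and solve for the c_i.
Row-reducing the augmented matrix [M | u] gives c = (4, 3, 1).
Check: 4b1 + 3b2 + b3 = <11, 16, 20>.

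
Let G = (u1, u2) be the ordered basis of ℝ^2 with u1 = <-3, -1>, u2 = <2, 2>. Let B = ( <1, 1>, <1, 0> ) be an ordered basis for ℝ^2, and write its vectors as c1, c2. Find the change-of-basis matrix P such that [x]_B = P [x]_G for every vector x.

[[-1, 2], [-2, 0]]

Take x = uj: its G-coordinates are the j-th standard unit vector, so P e_j — column j of P — equals [uj]_B.
u1 = -c1 - 2c2, giving column 1 = <-1, -2>; repeating for each j gives P = [[-1, 2], [-2, 0]].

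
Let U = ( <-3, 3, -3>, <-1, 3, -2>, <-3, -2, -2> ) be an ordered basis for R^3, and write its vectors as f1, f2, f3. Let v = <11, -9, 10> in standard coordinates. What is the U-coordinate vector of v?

<-4, 1, 0>

We seek scalars with c_1 f1 + ... + c_3 f3 = v; equivalently solve M c = v where the columns of M are f1, ..., f3.
Solving this 3x3 system gives c = (-4, 1, 0).
Check: -4f1 + f2 + 0·f3 = <11, -9, 10>.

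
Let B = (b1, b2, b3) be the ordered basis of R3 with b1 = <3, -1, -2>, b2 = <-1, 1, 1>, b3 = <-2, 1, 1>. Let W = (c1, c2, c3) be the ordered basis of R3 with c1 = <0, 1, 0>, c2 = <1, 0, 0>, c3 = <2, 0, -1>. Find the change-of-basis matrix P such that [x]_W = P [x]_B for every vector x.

[[-1, 1, 1], [-1, 1, 0], [2, -1, -1]]

Take x = bj: its B-coordinates are the j-th standard unit vector, so P e_j — column j of P — equals [bj]_W.
b1 = -c1 - c2 + 2c3, giving column 1 = <-1, -1, 2>; repeating for each j gives P = [[-1, 1, 1], [-1, 1, 0], [2, -1, -1]].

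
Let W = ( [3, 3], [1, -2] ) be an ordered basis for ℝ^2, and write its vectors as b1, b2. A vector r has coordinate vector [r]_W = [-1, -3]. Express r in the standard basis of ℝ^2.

The coordinates say r = -b1 - 3b2; adding the scaled basis vectors gives [-6, 3].

[-6, 3]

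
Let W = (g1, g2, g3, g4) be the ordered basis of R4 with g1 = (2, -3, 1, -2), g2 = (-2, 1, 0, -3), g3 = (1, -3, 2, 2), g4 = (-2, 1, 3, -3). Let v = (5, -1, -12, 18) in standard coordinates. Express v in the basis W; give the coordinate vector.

We seek scalars with c_1 g1 + ... + c_4 g4 = v; equivalently solve M c = v where the columns of M are g1, ..., g4.
Row-reducing the augmented matrix [M | v] gives c = (-2, 0, 1, -4).
Check: -2g1 + 0·g2 + g3 - 4g4 = (5, -1, -12, 18).

(-2, 0, 1, -4)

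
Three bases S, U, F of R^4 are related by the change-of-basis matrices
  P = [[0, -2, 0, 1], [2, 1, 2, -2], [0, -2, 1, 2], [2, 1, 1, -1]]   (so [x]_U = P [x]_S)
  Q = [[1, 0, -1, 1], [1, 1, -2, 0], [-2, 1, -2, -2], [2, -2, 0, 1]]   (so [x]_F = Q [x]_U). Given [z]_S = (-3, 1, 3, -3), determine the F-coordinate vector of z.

(1, 12, 25, -23)

First [z]_U = P [z]_S = (-5, 7, -5, 1).
Then [z]_F = Q [z]_U = (1, 12, 25, -23).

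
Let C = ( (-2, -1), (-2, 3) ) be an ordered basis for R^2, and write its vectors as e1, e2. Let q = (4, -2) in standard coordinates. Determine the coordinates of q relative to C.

[q]_C is the unique c with M c = q, where M has columns e1, e2.
System: -2c_1 - 2c_2 = 4, -c_1 + 3c_2 = -2; solving gives c_1 = -1, c_2 = -1.
Check: -e1 - e2 = (4, -2).

(-1, -1)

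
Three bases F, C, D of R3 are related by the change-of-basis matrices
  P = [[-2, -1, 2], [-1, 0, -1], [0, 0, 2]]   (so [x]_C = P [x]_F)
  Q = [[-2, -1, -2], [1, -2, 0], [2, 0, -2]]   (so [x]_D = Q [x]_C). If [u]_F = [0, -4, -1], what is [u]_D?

Composing the changes, [u]_D = Q P [u]_F.
Q P = [[5, 2, -7], [0, -1, 4], [-4, -2, 0]]; applying this to [0, -4, -1] gives [-1, 0, 8].

[-1, 0, 8]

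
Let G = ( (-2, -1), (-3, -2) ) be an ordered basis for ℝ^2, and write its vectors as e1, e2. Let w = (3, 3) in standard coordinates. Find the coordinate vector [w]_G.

(3, -3)

Write w = c_1 e1 + c_2 e2 and solve for the c_i.
System: -2c_1 - 3c_2 = 3, -c_1 - 2c_2 = 3; solving gives c_1 = 3, c_2 = -3.
Check: 3e1 - 3e2 = (3, 3).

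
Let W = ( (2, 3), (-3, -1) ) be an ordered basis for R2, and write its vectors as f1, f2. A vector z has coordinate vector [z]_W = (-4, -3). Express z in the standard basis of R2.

z = M [z]_W, where M has columns f1, f2.
Carrying out the matrix-vector product, z = (1, -9).

(1, -9)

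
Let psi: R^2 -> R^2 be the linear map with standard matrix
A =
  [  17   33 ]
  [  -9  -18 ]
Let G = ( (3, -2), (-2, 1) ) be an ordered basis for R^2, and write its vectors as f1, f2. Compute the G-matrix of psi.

The j-th column of [psi]_G is [psi(fj)]_G.
psi(f1) = A f1 = (-15, 9) = -3f1 + 3f2, so column 1 is (-3, 3).
Repeating for f2 and assembling the columns gives [[-3, 1], [3, 2]].

[[-3, 1], [3, 2]]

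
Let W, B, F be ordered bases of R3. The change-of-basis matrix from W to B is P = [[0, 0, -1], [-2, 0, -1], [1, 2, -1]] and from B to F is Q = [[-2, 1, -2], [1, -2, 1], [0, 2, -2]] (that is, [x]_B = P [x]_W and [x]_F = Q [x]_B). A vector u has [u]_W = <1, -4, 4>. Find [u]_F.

First [u]_B = P [u]_W = <-4, -6, -11>.
Then [u]_F = Q [u]_B = <24, -3, 10>.

<24, -3, 10>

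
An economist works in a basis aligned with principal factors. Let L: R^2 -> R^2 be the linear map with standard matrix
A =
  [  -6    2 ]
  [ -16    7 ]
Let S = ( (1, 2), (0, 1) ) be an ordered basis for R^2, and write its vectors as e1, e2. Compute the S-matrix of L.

[[-2, 2], [2, 3]]

With P the matrix whose columns are e1, e2, [L]_S = P^(-1) A P.
Column by column: L(e1) = A e1 = (-2, -2); its S-coordinates (-2, 2) give column 1.
Continuing for each basis vector yields [L]_S = [[-2, 2], [2, 3]].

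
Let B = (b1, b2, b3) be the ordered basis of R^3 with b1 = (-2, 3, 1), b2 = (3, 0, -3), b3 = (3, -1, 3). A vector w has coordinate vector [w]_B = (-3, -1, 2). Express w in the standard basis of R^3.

(9, -11, 6)

By definition w = -3b1 - b2 + 2b3.
Summing componentwise gives (9, -11, 6).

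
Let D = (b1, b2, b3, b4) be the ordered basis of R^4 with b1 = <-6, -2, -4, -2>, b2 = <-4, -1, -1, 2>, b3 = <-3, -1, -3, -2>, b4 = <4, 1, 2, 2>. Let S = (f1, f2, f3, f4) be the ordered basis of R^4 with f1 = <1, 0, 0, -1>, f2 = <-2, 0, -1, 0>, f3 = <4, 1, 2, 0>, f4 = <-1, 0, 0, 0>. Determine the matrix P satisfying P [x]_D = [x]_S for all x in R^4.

[[2, -2, 2, -2], [0, -1, 1, 0], [-2, -1, -1, 1], [0, 0, -1, -2]]

Take x = bj: its D-coordinates are the j-th standard unit vector, so P e_j — column j of P — equals [bj]_S.
b1 = 2f1 + 0·f2 - 2f3 + 0·f4, giving column 1 = <2, 0, -2, 0>; repeating for each j gives P = [[2, -2, 2, -2], [0, -1, 1, 0], [-2, -1, -1, 1], [0, 0, -1, -2]].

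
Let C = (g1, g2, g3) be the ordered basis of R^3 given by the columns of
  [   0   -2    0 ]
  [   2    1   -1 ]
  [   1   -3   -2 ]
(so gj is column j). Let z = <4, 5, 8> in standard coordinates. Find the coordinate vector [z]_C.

<4, -2, 1>

We seek scalars with c_1 g1 + ... + c_3 g3 = z; equivalently solve M c = z where the columns of M are g1, ..., g3.
Solving this 3x3 system gives c = (4, -2, 1).
Check: 4g1 - 2g2 + g3 = <4, 5, 8>.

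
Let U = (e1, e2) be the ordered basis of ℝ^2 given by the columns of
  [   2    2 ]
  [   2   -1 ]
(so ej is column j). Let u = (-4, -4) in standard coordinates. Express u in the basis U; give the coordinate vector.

(-2, 0)

[u]_U is the unique c with M c = u, where M has columns e1, e2.
System: 2c_1 + 2c_2 = -4, 2c_1 - c_2 = -4; solving gives c_1 = -2, c_2 = 0.
Check: -2e1 + 0·e2 = (-4, -4).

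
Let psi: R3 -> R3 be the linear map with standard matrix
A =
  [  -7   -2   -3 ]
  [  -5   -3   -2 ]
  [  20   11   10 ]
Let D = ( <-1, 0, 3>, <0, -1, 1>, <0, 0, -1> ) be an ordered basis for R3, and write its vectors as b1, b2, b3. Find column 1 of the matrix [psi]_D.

Compute psi(b1) = A b1 = <-2, -1, 10> in standard coordinates.
Then write this in D-coordinates: solve for y in y_1 b1 + ... + y_3 b3 = <-2, -1, 10>.
This gives y = <2, 1, -3>, which is column 1 of [psi]_D.

<2, 1, -3>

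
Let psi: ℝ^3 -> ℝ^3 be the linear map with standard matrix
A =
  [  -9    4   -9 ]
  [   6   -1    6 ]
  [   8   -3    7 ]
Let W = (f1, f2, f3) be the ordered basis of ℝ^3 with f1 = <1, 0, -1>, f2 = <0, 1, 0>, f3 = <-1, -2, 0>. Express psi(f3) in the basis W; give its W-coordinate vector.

<2, -2, 1>

Column 3 of [psi]_W is the W-coordinate vector of psi(f3).
In standard coordinates psi(f3) = A f3 = <1, -4, -2>.
Converting to W: <1, -4, -2> = 2f1 - 2f2 + f3, so the coordinate vector is <2, -2, 1>.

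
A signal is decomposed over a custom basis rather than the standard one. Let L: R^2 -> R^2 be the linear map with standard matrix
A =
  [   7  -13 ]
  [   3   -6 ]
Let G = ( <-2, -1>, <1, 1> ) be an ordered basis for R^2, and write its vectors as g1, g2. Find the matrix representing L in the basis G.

With P the matrix whose columns are g1, g2, [L]_G = P^(-1) A P.
Column by column: L(g1) = A g1 = <-1, 0>; its G-coordinates <1, 1> give column 1.
Continuing for each basis vector yields [L]_G = [[1, 3], [1, 0]].

[[1, 3], [1, 0]]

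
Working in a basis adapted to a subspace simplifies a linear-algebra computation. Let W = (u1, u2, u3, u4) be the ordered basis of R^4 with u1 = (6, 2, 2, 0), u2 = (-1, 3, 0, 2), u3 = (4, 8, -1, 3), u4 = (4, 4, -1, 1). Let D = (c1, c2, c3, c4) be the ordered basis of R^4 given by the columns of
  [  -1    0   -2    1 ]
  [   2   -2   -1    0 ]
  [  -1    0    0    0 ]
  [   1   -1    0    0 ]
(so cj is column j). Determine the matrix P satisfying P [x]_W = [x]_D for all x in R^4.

Column j of P is [uj]_D, since P maps W-coordinates to D-coordinates.
Expressing u1 in D: u1 = -2c1 - 2c2 - 2c3 + 0·c4, so column 1 of P is (-2, -2, -2, 0).
Doing the same for each uj gives P = [[-2, 0, 1, 1], [-2, -2, -2, 0], [-2, 1, -2, -2], [0, 1, 1, 1]].

[[-2, 0, 1, 1], [-2, -2, -2, 0], [-2, 1, -2, -2], [0, 1, 1, 1]]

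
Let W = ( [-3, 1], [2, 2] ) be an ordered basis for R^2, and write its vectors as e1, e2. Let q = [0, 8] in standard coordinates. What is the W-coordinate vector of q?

[2, 3]

We seek scalars with c_1 e1 + c_2 e2 = q; equivalently solve M c = q where the columns of M are e1, e2.
System: -3c_1 + 2c_2 = 0, c_1 + 2c_2 = 8; solving gives c_1 = 2, c_2 = 3.
Check: 2e1 + 3e2 = [0, 8].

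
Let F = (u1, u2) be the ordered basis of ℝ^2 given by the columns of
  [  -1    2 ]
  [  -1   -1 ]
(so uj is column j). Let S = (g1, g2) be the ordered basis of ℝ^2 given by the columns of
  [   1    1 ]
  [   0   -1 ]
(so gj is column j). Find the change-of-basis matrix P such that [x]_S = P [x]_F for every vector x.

Let M have columns uj and N have columns gj. Then for every x, N [x]_S = x = M [x]_F, so P = N^(-1) M.
Since det N = -1, N^(-1) has integer entries; multiplying gives P = [[-2, 1], [1, 1]].

[[-2, 1], [1, 1]]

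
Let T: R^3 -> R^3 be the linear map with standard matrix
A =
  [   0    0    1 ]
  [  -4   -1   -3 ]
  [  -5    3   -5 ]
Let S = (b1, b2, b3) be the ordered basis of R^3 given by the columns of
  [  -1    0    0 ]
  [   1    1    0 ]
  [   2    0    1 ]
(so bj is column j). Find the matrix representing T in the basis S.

[[-2, 0, -1], [-1, -1, -2], [2, 3, -3]]

The j-th column of [T]_S is [T(bj)]_S.
T(b1) = A b1 = (2, -3, -2) = -2b1 - b2 + 2b3, so column 1 is (-2, -1, 2).
Repeating for b2, b3 and assembling the columns gives [[-2, 0, -1], [-1, -1, -2], [2, 3, -3]].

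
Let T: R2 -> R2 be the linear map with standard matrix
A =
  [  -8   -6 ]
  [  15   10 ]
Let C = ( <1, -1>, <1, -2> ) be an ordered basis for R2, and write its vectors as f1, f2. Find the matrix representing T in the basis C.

Let P have columns f1, f2. Then [T]_C = P^(-1) A P.
Here det P = -1, so P^(-1) is integer; computing A P first and then P^(-1)(A P) gives [[1, 3], [-3, 1]].

[[1, 3], [-3, 1]]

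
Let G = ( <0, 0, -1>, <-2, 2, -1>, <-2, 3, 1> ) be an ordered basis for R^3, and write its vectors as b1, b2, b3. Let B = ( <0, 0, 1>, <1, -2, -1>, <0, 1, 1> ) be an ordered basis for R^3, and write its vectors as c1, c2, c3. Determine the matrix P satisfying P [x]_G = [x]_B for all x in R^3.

[[-1, -1, 0], [0, -2, -2], [0, -2, -1]]

Let M have columns bj and N have columns cj. Then for every x, N [x]_B = x = M [x]_G, so P = N^(-1) M.
Since det N = 1, N^(-1) has integer entries; multiplying gives P = [[-1, -1, 0], [0, -2, -2], [0, -2, -1]].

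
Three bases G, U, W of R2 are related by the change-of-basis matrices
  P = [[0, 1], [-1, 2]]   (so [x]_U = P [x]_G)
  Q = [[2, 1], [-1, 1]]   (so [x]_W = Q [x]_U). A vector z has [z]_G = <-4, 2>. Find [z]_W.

<12, 6>

Apply P to get U-coordinates <2, 8>, then Q to get W-coordinates.
The result is [z]_W = <12, 6>.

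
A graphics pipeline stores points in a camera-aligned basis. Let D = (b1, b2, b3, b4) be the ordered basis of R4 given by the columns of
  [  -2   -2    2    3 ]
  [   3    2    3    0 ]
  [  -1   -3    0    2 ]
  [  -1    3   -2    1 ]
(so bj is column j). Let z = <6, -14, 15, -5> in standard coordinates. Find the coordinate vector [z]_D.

<1, -4, -3, 2>

[z]_D is the unique c with M c = z, where M has columns b1, ..., b4.
Row-reducing the augmented matrix [M | z] gives c = (1, -4, -3, 2).
Check: b1 - 4b2 - 3b3 + 2b4 = <6, -14, 15, -5>.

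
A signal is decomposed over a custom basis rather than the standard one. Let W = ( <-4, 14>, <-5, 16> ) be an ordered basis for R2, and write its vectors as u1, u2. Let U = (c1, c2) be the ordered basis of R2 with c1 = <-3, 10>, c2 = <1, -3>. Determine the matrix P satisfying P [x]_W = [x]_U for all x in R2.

Let M have columns uj and N have columns cj. Then for every x, N [x]_U = x = M [x]_W, so P = N^(-1) M.
Since det N = -1, N^(-1) has integer entries; multiplying gives P = [[2, 1], [2, -2]].

[[2, 1], [2, -2]]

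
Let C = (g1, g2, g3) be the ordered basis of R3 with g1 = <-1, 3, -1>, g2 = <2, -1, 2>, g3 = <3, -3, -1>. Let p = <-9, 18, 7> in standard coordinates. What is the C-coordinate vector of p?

We seek scalars with c_1 g1 + ... + c_3 g3 = p; equivalently solve M c = p where the columns of M are g1, ..., g3.
Row-reducing the augmented matrix [M | p] gives c = (3, 3, -4).
Check: 3g1 + 3g2 - 4g3 = <-9, 18, 7>.

<3, 3, -4>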